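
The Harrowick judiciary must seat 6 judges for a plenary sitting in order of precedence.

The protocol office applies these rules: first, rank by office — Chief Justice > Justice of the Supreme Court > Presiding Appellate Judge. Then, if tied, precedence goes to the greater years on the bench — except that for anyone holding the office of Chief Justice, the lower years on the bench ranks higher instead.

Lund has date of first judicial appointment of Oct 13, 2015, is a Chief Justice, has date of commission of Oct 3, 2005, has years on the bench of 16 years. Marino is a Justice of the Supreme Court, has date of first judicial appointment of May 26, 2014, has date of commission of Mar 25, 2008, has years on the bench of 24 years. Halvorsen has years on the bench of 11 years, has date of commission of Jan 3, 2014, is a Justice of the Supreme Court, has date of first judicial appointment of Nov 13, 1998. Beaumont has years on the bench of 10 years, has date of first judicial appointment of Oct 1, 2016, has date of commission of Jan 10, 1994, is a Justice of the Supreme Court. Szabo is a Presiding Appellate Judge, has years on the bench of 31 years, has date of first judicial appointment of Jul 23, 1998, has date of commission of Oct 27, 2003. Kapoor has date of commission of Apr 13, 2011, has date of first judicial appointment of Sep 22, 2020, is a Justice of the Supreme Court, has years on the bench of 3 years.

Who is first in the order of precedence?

Lund

By office: Lund (Chief Justice); then Marino, Halvorsen, Beaumont and Kapoor (Justice of the Supreme Court); then Szabo (Presiding Appellate Judge).
Among Marino, Halvorsen, Beaumont and Kapoor, by years on the bench (higher first): Marino (24 years) before Halvorsen (11 years) before Beaumont (10 years) before Kapoor (3 years).
Order: Lund, Marino, Halvorsen, Beaumont, Kapoor, Szabo.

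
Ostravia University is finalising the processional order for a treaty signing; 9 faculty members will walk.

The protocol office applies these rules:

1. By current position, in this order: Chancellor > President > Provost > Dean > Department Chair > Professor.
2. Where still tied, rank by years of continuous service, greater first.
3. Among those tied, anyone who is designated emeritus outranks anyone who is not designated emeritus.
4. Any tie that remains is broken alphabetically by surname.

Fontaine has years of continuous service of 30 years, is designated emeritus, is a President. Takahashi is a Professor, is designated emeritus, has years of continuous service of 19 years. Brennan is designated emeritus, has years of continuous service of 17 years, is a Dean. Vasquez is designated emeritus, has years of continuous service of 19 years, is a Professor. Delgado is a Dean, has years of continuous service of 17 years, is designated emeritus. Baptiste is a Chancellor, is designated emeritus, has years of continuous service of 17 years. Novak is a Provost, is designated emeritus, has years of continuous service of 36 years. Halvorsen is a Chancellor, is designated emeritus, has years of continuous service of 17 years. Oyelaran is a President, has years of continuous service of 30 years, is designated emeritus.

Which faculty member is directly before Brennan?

By current position: Baptiste and Halvorsen (Chancellor); then Fontaine and Oyelaran (President); then Novak (Provost); then Brennan and Delgado (Dean); then Takahashi and Vasquez (Professor).
Baptiste and Halvorsen both have years of continuous service 17 years, so the next rule applies.
Baptiste and Halvorsen are each designated emeritus, so the next rule applies.
Among Baptiste and Halvorsen, alphabetically by surname: Baptiste before Halvorsen.
Fontaine and Oyelaran both have years of continuous service 30 years, so the next rule applies.
Fontaine and Oyelaran are each designated emeritus, so the next rule applies.
Among Fontaine and Oyelaran, alphabetically by surname: Fontaine before Oyelaran.
Brennan and Delgado both have years of continuous service 17 years, so the next rule applies.
Brennan and Delgado are each designated emeritus, so the next rule applies.
Among Brennan and Delgado, alphabetically by surname: Brennan before Delgado.
Takahashi and Vasquez both have years of continuous service 19 years, so the next rule applies.
Takahashi and Vasquez are each designated emeritus, so the next rule applies.
Among Takahashi and Vasquez, alphabetically by surname: Takahashi before Vasquez.
Order: Baptiste, Halvorsen, Fontaine, Oyelaran, Novak, Brennan, Delgado, Takahashi, Vasquez.

Novak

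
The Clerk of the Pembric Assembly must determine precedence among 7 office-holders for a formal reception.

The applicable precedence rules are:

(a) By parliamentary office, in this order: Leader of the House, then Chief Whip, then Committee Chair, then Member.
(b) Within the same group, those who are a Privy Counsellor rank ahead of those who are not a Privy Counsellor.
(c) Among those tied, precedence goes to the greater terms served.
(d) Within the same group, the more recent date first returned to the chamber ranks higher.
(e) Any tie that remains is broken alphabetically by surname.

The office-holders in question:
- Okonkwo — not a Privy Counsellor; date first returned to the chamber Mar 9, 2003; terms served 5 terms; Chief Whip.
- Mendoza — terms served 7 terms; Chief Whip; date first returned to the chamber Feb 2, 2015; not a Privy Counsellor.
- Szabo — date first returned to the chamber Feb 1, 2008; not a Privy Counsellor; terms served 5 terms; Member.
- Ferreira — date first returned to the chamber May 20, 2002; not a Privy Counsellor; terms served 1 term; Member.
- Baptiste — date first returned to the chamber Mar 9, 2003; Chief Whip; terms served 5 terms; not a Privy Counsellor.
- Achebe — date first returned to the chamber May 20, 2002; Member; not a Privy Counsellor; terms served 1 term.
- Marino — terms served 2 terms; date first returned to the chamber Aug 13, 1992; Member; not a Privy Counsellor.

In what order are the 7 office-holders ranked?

By parliamentary office: Mendoza, Baptiste and Okonkwo (Chief Whip); then Szabo, Marino, Achebe and Ferreira (Member).
Mendoza, Baptiste and Okonkwo are each not a Privy Counsellor, so the next rule applies.
Among Mendoza, Baptiste and Okonkwo, by terms served (higher first): Mendoza (7 terms) before Baptiste and Okonkwo (5 terms).
Baptiste and Okonkwo both have date first returned to the chamber Mar 9, 2003, so the next rule applies.
Among Baptiste and Okonkwo, alphabetically by surname: Baptiste before Okonkwo.
Szabo, Marino, Achebe and Ferreira are each not a Privy Counsellor, so the next rule applies.
Among Szabo, Marino, Achebe and Ferreira, by terms served (higher first): Szabo (5 terms) before Marino (2 terms) before Achebe and Ferreira (1 term).
Achebe and Ferreira both have date first returned to the chamber May 20, 2002, so the next rule applies.
Among Achebe and Ferreira, alphabetically by surname: Achebe before Ferreira.
Full order: Mendoza, Baptiste, Okonkwo, Szabo, Marino, Achebe, Ferreira.

Mendoza, Baptiste, Okonkwo, Szabo, Marino, Achebe, Ferreira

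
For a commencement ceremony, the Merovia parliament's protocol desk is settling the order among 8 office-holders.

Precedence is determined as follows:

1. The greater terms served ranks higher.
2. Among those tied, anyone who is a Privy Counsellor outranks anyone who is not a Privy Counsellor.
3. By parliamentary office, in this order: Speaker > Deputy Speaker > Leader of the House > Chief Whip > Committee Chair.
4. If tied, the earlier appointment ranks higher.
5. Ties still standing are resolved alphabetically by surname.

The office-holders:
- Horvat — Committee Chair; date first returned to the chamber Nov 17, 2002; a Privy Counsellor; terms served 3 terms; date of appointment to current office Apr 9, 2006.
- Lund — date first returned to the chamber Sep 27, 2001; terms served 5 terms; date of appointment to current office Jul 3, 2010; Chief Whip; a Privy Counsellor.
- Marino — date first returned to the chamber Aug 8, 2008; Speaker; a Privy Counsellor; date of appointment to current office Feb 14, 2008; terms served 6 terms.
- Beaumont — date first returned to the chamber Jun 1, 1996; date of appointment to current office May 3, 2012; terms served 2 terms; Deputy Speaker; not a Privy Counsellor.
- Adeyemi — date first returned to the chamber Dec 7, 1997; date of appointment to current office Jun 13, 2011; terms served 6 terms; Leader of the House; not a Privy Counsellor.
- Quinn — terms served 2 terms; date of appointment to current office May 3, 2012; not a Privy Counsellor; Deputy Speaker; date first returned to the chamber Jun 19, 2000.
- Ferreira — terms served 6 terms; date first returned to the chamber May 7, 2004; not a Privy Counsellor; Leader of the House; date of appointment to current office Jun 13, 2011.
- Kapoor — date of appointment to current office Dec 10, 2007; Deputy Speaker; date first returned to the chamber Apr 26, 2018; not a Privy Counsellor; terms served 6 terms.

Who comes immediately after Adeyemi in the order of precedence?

Ferreira

By terms served (higher first): Marino, Kapoor, Adeyemi and Ferreira (each 6 terms); then Lund (5 terms); then Horvat (3 terms); then Beaumont and Quinn (both 2 terms).
Among Marino, Kapoor, Adeyemi and Ferreira, a Privy Counsellor before not a Privy Counsellor: Marino (a Privy Counsellor) before Kapoor, Adeyemi and Ferreira (not a Privy Counsellor).
Among Kapoor, Adeyemi and Ferreira, by parliamentary office: Kapoor (Deputy Speaker) before Adeyemi and Ferreira (Leader of the House).
Adeyemi and Ferreira both have date of appointment to current office Jun 13, 2011, so the next rule applies.
Among Adeyemi and Ferreira, alphabetically by surname: Adeyemi before Ferreira.
Beaumont and Quinn are each not a Privy Counsellor, so the next rule applies.
Beaumont and Quinn are each Deputy Speaker, so the next rule applies.
Beaumont and Quinn both have date of appointment to current office May 3, 2012, so the next rule applies.
Among Beaumont and Quinn, alphabetically by surname: Beaumont before Quinn.
Order: Marino, Kapoor, Adeyemi, Ferreira, Lund, Horvat, Beaumont, Quinn.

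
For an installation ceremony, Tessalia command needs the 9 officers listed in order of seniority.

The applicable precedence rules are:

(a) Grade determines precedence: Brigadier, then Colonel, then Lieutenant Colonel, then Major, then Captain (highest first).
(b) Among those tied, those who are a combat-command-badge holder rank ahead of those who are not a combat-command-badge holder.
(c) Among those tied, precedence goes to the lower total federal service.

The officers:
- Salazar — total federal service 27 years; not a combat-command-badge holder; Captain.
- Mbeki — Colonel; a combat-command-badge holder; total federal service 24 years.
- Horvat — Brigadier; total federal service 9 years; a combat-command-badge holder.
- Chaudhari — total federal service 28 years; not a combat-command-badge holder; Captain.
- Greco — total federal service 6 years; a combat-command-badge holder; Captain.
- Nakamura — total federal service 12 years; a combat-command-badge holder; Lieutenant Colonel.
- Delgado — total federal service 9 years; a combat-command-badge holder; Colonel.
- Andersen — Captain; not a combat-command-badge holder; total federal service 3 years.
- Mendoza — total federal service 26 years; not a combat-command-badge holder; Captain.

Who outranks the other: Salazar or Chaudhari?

By grade: Horvat (Brigadier); then Delgado and Mbeki (Colonel); then Nakamura (Lieutenant Colonel); then Greco, Andersen, Mendoza, Salazar and Chaudhari (Captain).
Delgado and Mbeki are each a combat-command-badge holder, so the next rule applies.
Among Delgado and Mbeki, by total federal service (lower first): Delgado (9 years) before Mbeki (24 years).
Among Greco, Andersen, Mendoza, Salazar and Chaudhari, a combat-command-badge holder before not a combat-command-badge holder: Greco (a combat-command-badge holder) before Andersen, Mendoza, Salazar and Chaudhari (not a combat-command-badge holder).
Among Andersen, Mendoza, Salazar and Chaudhari, by total federal service (lower first): Andersen (3 years) before Mendoza (26 years) before Salazar (27 years) before Chaudhari (28 years).
So Salazar takes precedence.

Salazar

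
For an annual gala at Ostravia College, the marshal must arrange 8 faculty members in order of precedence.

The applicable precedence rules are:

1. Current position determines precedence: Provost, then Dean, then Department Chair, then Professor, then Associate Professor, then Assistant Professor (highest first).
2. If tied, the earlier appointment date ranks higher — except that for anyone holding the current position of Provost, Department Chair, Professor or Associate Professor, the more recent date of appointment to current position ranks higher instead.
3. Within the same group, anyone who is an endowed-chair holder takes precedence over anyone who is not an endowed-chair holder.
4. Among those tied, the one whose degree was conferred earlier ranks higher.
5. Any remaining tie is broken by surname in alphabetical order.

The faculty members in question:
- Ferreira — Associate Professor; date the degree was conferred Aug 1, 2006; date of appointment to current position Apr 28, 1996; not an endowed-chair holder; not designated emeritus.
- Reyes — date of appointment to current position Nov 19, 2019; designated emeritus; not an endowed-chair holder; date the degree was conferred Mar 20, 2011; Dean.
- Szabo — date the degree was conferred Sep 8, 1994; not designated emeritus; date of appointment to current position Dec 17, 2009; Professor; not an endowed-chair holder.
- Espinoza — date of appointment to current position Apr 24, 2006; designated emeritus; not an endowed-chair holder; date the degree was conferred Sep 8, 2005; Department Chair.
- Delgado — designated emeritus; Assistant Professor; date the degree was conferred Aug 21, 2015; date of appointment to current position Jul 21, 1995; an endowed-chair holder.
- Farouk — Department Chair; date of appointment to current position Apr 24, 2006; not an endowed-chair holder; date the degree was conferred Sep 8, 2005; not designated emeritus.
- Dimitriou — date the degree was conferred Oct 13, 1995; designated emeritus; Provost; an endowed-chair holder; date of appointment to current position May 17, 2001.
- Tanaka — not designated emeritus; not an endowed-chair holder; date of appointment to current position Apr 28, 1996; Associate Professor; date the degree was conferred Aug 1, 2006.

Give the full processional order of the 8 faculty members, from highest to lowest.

By current position: Dimitriou (Provost); then Reyes (Dean); then Espinoza and Farouk (Department Chair); then Szabo (Professor); then Ferreira and Tanaka (Associate Professor); then Delgado (Assistant Professor).
Espinoza and Farouk both have date of appointment to current position Apr 24, 2006, so the next rule applies.
Espinoza and Farouk are each not an endowed-chair holder, so the next rule applies.
Espinoza and Farouk both have date the degree was conferred Sep 8, 2005, so the next rule applies.
Among Espinoza and Farouk, alphabetically by surname: Espinoza before Farouk.
Ferreira and Tanaka both have date of appointment to current position Apr 28, 1996, so the next rule applies.
Ferreira and Tanaka are each not an endowed-chair holder, so the next rule applies.
Ferreira and Tanaka both have date the degree was conferred Aug 1, 2006, so the next rule applies.
Among Ferreira and Tanaka, alphabetically by surname: Ferreira before Tanaka.
Full order: Dimitriou, Reyes, Espinoza, Farouk, Szabo, Ferreira, Tanaka, Delgado.

Dimitriou, Reyes, Espinoza, Farouk, Szabo, Ferreira, Tanaka, Delgado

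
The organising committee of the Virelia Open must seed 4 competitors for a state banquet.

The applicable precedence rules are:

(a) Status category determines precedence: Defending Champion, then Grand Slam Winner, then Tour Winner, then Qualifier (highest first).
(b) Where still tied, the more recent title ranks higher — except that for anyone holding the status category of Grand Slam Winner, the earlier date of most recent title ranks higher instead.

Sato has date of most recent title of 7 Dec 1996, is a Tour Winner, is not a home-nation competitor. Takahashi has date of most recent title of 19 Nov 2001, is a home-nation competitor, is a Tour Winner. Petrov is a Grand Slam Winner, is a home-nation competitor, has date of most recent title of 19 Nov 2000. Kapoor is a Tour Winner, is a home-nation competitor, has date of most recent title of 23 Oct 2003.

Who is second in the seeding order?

Kapoor

By status category: Petrov (Grand Slam Winner); then Kapoor, Takahashi and Sato (Tour Winner).
Among Kapoor, Takahashi and Sato, by date of most recent title (later first): Kapoor (23 Oct 2003) before Takahashi (19 Nov 2001) before Sato (7 Dec 1996).
Order: Petrov, Kapoor, Takahashi, Sato.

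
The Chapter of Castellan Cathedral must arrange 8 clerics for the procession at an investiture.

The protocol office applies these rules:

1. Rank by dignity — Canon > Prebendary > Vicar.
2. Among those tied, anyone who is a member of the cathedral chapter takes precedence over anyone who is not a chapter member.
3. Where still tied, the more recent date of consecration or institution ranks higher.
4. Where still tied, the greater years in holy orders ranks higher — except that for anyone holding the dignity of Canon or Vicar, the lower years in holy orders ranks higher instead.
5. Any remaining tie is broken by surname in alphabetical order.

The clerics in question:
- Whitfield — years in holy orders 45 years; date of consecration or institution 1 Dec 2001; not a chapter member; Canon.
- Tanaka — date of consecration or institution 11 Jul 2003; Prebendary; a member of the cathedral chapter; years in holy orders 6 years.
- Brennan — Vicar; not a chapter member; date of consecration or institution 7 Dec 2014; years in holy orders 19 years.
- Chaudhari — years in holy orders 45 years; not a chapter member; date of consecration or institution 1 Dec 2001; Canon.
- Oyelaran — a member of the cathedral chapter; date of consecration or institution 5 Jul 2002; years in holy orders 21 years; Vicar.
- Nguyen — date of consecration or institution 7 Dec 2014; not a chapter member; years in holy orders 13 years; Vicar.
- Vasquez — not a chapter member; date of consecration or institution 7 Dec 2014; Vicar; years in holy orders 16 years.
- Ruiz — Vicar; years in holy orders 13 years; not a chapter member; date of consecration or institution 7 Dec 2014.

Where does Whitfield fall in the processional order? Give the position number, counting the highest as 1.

2

By dignity: Chaudhari and Whitfield (Canon); then Tanaka (Prebendary); then Oyelaran, Nguyen, Ruiz, Vasquez and Brennan (Vicar).
Chaudhari and Whitfield are each not a chapter member, so the next rule applies.
Chaudhari and Whitfield both have date of consecration or institution 1 Dec 2001, so the next rule applies.
Chaudhari and Whitfield both have years in holy orders 45 years, so the next rule applies.
Among Chaudhari and Whitfield, alphabetically by surname: Chaudhari before Whitfield.
Among Oyelaran, Nguyen, Ruiz, Vasquez and Brennan, a member of the cathedral chapter before not a chapter member: Oyelaran (a member of the cathedral chapter) before Nguyen, Ruiz, Vasquez and Brennan (not a chapter member).
Nguyen, Ruiz, Vasquez and Brennan all have date of consecration or institution 7 Dec 2014, so the next rule applies.
Among Nguyen, Ruiz, Vasquez and Brennan, by years in holy orders (lower first) (reversed rule for this group): Nguyen and Ruiz (13 years) before Vasquez (16 years) before Brennan (19 years).
Among Nguyen and Ruiz, alphabetically by surname: Nguyen before Ruiz.
Order: Chaudhari, Whitfield, Tanaka, Oyelaran, Nguyen, Ruiz, Vasquez, Brennan. So position 2.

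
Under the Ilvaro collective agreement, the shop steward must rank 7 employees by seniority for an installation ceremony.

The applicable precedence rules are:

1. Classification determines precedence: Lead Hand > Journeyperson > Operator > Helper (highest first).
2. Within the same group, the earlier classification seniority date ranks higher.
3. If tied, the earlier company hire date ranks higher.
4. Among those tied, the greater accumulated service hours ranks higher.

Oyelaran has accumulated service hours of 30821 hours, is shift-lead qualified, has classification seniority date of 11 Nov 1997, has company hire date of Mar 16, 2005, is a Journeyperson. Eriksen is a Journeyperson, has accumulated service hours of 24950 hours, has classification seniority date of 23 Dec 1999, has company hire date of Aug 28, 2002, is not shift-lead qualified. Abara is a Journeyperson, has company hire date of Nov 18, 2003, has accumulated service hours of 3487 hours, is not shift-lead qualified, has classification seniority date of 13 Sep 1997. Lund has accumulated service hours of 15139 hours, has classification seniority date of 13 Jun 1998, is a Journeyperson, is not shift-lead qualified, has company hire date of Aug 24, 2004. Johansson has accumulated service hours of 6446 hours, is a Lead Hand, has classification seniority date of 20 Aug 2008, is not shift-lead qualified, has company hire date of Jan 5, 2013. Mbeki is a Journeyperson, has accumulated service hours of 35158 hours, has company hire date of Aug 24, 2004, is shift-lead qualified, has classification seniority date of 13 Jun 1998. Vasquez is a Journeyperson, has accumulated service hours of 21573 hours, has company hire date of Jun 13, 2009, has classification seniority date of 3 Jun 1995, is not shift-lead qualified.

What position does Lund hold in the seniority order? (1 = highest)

By classification: Johansson (Lead Hand); then Vasquez, Abara, Oyelaran, Mbeki, Lund and Eriksen (Journeyperson).
Among Vasquez, Abara, Oyelaran, Mbeki, Lund and Eriksen, by classification seniority date (earlier first): Vasquez (3 Jun 1995) before Abara (13 Sep 1997) before Oyelaran (11 Nov 1997) before Mbeki and Lund (13 Jun 1998) before Eriksen (23 Dec 1999).
Mbeki and Lund both have company hire date Aug 24, 2004, so the next rule applies.
Among Mbeki and Lund, by accumulated service hours (higher first): Mbeki (35158 hours) before Lund (15139 hours).
Order: Johansson, Vasquez, Abara, Oyelaran, Mbeki, Lund, Eriksen. So position 6.

6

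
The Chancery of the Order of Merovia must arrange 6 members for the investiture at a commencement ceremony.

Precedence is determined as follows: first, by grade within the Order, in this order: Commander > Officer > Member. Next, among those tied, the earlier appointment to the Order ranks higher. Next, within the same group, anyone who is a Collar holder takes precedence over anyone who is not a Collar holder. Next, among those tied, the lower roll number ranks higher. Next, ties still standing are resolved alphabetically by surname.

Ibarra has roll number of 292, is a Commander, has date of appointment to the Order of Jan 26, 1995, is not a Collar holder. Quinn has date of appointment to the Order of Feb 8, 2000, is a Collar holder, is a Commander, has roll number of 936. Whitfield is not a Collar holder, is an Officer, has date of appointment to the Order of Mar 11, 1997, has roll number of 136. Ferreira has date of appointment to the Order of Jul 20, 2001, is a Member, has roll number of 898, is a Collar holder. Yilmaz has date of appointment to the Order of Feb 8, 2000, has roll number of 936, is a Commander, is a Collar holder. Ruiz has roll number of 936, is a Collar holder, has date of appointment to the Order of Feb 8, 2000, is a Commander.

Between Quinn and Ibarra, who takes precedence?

By grade within the Order: Ibarra, Quinn, Ruiz and Yilmaz (Commander); then Whitfield (Officer); then Ferreira (Member).
Among Ibarra, Quinn, Ruiz and Yilmaz, by date of appointment to the Order (earlier first): Ibarra (Jan 26, 1995) before Quinn, Ruiz and Yilmaz (Feb 8, 2000).
Quinn, Ruiz and Yilmaz are each a Collar holder, so the next rule applies.
Quinn, Ruiz and Yilmaz all have roll number 936, so the next rule applies.
Among Quinn, Ruiz and Yilmaz, alphabetically by surname: Quinn before Ruiz before Yilmaz.
So Ibarra takes precedence.

Ibarra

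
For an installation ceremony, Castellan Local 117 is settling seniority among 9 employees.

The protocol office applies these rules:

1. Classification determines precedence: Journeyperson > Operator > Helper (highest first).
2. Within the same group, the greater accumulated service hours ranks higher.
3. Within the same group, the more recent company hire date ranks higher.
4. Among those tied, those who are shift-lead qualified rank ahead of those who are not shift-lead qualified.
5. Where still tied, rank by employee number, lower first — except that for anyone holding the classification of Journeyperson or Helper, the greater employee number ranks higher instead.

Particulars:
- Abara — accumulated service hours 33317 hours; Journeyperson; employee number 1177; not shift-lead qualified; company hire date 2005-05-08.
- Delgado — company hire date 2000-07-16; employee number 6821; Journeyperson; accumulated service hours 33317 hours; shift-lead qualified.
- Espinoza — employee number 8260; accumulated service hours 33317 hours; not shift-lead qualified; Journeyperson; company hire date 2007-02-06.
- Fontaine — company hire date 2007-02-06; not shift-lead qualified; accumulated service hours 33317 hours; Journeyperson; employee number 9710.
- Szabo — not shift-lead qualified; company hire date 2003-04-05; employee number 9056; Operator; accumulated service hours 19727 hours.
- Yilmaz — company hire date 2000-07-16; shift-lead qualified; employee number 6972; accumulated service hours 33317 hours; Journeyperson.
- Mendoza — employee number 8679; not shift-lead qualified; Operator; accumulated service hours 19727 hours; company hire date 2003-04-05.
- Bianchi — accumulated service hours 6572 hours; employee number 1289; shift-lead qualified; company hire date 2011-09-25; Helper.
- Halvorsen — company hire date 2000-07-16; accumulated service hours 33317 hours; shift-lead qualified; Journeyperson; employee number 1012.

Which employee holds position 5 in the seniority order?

Delgado

By classification: Fontaine, Espinoza, Abara, Yilmaz, Delgado and Halvorsen (Journeyperson); then Mendoza and Szabo (Operator); then Bianchi (Helper).
Fontaine, Espinoza, Abara, Yilmaz, Delgado and Halvorsen all have accumulated service hours 33317 hours, so the next rule applies.
Among Fontaine, Espinoza, Abara, Yilmaz, Delgado and Halvorsen, by company hire date (later first): Fontaine and Espinoza (2007-02-06) before Abara (2005-05-08) before Yilmaz, Delgado and Halvorsen (2000-07-16).
Fontaine and Espinoza are each not shift-lead qualified, so the next rule applies.
Among Fontaine and Espinoza, by employee number (higher first) (reversed rule for this group): Fontaine (9710) before Espinoza (8260).
Yilmaz, Delgado and Halvorsen are each shift-lead qualified, so the next rule applies.
Among Yilmaz, Delgado and Halvorsen, by employee number (higher first) (reversed rule for this group): Yilmaz (6972) before Delgado (6821) before Halvorsen (1012).
Mendoza and Szabo both have accumulated service hours 19727 hours, so the next rule applies.
Mendoza and Szabo both have company hire date 2003-04-05, so the next rule applies.
Mendoza and Szabo are each not shift-lead qualified, so the next rule applies.
Among Mendoza and Szabo, by employee number (lower first): Mendoza (8679) before Szabo (9056).
Order: Fontaine, Espinoza, Abara, Yilmaz, Delgado, Halvorsen, Mendoza, Szabo, Bianchi.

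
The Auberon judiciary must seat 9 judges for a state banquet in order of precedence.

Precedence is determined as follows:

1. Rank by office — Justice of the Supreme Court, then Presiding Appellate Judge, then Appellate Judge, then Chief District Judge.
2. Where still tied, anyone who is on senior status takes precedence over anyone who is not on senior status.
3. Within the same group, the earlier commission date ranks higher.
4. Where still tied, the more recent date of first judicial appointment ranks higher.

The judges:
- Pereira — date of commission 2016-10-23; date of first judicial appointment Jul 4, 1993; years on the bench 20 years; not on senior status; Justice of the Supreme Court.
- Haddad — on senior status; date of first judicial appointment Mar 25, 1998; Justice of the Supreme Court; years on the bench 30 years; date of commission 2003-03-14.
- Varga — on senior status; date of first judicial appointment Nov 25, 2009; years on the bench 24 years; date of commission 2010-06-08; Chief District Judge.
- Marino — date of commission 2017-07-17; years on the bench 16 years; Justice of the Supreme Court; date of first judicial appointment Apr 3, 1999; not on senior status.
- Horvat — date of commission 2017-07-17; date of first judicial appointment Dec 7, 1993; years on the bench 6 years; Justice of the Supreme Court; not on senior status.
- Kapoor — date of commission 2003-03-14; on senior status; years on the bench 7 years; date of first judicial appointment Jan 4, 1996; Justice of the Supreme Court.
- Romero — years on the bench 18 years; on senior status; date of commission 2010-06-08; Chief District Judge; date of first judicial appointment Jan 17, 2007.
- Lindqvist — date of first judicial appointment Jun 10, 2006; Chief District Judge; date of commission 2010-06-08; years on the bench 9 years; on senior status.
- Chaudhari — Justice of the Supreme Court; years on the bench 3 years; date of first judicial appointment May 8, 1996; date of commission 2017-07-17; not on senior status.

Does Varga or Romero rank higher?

By office: Haddad, Kapoor, Pereira, Marino, Chaudhari and Horvat (Justice of the Supreme Court); then Varga, Romero and Lindqvist (Chief District Judge).
Among Haddad, Kapoor, Pereira, Marino, Chaudhari and Horvat, on senior status before not on senior status: Haddad and Kapoor (on senior status) before Pereira, Marino, Chaudhari and Horvat (not on senior status).
Haddad and Kapoor both have date of commission 2003-03-14, so the next rule applies.
Among Haddad and Kapoor, by date of first judicial appointment (later first): Haddad (Mar 25, 1998) before Kapoor (Jan 4, 1996).
Among Pereira, Marino, Chaudhari and Horvat, by date of commission (earlier first): Pereira (2016-10-23) before Marino, Chaudhari and Horvat (2017-07-17).
Among Marino, Chaudhari and Horvat, by date of first judicial appointment (later first): Marino (Apr 3, 1999) before Chaudhari (May 8, 1996) before Horvat (Dec 7, 1993).
Varga, Romero and Lindqvist are each on senior status, so the next rule applies.
Varga, Romero and Lindqvist all have date of commission 2010-06-08, so the next rule applies.
Among Varga, Romero and Lindqvist, by date of first judicial appointment (later first): Varga (Nov 25, 2009) before Romero (Jan 17, 2007) before Lindqvist (Jun 10, 2006).
So Varga takes precedence.

Varga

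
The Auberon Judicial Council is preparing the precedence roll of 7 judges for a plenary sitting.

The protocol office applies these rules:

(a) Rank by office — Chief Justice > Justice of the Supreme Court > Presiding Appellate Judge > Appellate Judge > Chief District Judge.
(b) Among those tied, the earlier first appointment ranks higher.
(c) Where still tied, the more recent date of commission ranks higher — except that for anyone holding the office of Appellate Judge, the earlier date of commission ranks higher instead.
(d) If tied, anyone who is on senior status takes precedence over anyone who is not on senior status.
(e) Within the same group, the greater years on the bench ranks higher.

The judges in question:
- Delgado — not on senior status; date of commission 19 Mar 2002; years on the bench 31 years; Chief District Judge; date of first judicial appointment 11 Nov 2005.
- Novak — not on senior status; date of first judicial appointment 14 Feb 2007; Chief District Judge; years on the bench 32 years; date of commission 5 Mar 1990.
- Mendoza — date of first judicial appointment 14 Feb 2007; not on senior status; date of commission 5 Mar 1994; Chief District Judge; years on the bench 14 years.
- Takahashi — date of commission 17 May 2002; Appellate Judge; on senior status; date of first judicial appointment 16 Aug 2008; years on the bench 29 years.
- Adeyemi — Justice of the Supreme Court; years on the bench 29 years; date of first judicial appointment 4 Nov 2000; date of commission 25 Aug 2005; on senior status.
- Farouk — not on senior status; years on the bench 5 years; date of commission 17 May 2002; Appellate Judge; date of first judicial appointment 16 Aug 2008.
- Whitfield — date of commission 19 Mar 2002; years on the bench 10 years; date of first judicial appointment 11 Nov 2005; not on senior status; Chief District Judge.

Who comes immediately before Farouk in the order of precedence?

By office: Adeyemi (Justice of the Supreme Court); then Takahashi and Farouk (Appellate Judge); then Delgado, Whitfield, Mendoza and Novak (Chief District Judge).
Takahashi and Farouk both have date of first judicial appointment 16 Aug 2008, so the next rule applies.
Takahashi and Farouk both have date of commission 17 May 2002, so the next rule applies.
Among Takahashi and Farouk, on senior status before not on senior status: Takahashi (on senior status) before Farouk (not on senior status).
Among Delgado, Whitfield, Mendoza and Novak, by date of first judicial appointment (earlier first): Delgado and Whitfield (11 Nov 2005) before Mendoza and Novak (14 Feb 2007).
Delgado and Whitfield both have date of commission 19 Mar 2002, so the next rule applies.
Delgado and Whitfield are each not on senior status, so the next rule applies.
Among Delgado and Whitfield, by years on the bench (higher first): Delgado (31 years) before Whitfield (10 years).
Among Mendoza and Novak, by date of commission (later first): Mendoza (5 Mar 1994) before Novak (5 Mar 1990).
Order: Adeyemi, Takahashi, Farouk, Delgado, Whitfield, Mendoza, Novak.

Takahashi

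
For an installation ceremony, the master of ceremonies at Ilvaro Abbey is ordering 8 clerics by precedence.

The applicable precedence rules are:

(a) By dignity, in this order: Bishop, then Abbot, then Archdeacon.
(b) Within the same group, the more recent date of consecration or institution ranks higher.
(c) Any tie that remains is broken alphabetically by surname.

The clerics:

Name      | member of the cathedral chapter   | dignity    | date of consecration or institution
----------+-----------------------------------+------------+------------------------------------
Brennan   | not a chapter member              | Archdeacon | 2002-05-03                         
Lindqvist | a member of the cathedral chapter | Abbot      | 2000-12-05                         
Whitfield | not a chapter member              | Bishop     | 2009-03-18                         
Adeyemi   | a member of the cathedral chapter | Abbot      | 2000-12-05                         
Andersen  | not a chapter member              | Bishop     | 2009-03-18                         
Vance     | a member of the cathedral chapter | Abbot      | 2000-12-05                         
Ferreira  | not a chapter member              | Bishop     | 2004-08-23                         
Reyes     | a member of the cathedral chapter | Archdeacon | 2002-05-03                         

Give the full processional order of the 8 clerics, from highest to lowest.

Andersen, Whitfield, Ferreira, Adeyemi, Lindqvist, Vance, Brennan, Reyes

By dignity: Andersen, Whitfield and Ferreira (Bishop); then Adeyemi, Lindqvist and Vance (Abbot); then Brennan and Reyes (Archdeacon).
Among Andersen, Whitfield and Ferreira, by date of consecration or institution (later first): Andersen and Whitfield (2009-03-18) before Ferreira (2004-08-23).
Among Andersen and Whitfield, alphabetically by surname: Andersen before Whitfield.
Adeyemi, Lindqvist and Vance all have date of consecration or institution 2000-12-05, so the next rule applies.
Among Adeyemi, Lindqvist and Vance, alphabetically by surname: Adeyemi before Lindqvist before Vance.
Brennan and Reyes both have date of consecration or institution 2002-05-03, so the next rule applies.
Among Brennan and Reyes, alphabetically by surname: Brennan before Reyes.
Full order: Andersen, Whitfield, Ferreira, Adeyemi, Lindqvist, Vance, Brennan, Reyes.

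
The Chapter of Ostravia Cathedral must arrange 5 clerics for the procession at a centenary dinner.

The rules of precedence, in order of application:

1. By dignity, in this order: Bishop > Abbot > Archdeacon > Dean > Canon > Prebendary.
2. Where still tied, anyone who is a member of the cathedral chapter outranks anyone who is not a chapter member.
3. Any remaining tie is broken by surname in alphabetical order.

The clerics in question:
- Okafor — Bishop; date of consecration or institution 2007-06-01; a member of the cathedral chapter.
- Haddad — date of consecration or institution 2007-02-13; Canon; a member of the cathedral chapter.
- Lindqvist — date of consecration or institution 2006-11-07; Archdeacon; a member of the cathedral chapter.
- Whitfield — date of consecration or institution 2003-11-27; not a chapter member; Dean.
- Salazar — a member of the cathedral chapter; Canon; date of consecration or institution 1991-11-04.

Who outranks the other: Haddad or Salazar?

By dignity: Okafor (Bishop); then Lindqvist (Archdeacon); then Whitfield (Dean); then Haddad and Salazar (Canon).
Haddad and Salazar are each a member of the cathedral chapter, so the next rule applies.
Among Haddad and Salazar, alphabetically by surname: Haddad before Salazar.
So Haddad takes precedence.

Haddad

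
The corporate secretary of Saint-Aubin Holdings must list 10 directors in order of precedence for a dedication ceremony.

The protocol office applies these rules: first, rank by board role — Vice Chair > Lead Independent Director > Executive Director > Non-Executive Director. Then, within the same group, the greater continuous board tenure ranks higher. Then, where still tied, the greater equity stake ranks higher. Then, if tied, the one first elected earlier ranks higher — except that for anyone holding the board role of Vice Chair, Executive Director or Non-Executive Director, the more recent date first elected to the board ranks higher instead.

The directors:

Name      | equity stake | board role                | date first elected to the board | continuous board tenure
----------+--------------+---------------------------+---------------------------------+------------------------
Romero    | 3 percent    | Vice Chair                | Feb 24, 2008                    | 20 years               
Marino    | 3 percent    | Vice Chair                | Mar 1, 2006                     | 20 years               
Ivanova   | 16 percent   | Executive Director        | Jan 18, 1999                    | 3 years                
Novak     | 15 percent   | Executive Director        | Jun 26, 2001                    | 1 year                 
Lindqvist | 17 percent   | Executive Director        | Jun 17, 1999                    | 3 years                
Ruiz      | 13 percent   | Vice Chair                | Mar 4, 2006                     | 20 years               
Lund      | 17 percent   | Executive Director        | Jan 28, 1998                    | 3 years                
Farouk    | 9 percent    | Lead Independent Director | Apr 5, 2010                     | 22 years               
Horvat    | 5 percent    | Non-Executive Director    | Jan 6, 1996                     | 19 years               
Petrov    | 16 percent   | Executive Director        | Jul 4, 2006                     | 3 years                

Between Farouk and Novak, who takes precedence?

By board role: Ruiz, Romero and Marino (Vice Chair); then Farouk (Lead Independent Director); then Lindqvist, Lund, Petrov, Ivanova and Novak (Executive Director); then Horvat (Non-Executive Director).
Ruiz, Romero and Marino all have continuous board tenure 20 years, so the next rule applies.
Among Ruiz, Romero and Marino, by equity stake (higher first): Ruiz (13 percent) before Romero and Marino (3 percent).
Among Romero and Marino, by date first elected to the board (later first) (reversed rule for this group): Romero (Feb 24, 2008) before Marino (Mar 1, 2006).
Among Lindqvist, Lund, Petrov, Ivanova and Novak, by continuous board tenure (higher first): Lindqvist, Lund, Petrov and Ivanova (3 years) before Novak (1 year).
Among Lindqvist, Lund, Petrov and Ivanova, by equity stake (higher first): Lindqvist and Lund (17 percent) before Petrov and Ivanova (16 percent).
Among Lindqvist and Lund, by date first elected to the board (later first) (reversed rule for this group): Lindqvist (Jun 17, 1999) before Lund (Jan 28, 1998).
Among Petrov and Ivanova, by date first elected to the board (later first) (reversed rule for this group): Petrov (Jul 4, 2006) before Ivanova (Jan 18, 1999).
So Farouk takes precedence.

Farouk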